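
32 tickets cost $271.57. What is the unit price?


Unit rate = total / quantity
= 271.57 / 32
= $8.49 per unit

$8.49 per unit


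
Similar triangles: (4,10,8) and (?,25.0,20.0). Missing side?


Scale factor = 25.0/10 = 2.5
Missing side = 4 × 2.5
= 10.0

10.0


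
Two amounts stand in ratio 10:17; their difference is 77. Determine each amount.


Let A = 10k, B = 17k.
17k - 10k = 77
7k = 77 → k = 77/7 = 11
A = 10×11 = 110, B = 17×11 = 187
= A = 110, B = 187

A = 110, B = 187


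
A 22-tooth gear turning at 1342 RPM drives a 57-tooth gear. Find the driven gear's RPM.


Gear ratio = 22:57 = 22:57
RPM_B = RPM_A × (teeth_A / teeth_B)
= 1342 × (22/57)
= 518.0 RPM

518.0 RPM


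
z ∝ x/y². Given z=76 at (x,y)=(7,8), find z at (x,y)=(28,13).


z = k·x/y²
Solve for k using the known point: k = z·y²/x = 76×64/7 = 4864/7 ≈ 694.8571
Now evaluate at x=28, y=13:
z = k × 28 / 169 = (4864 × 28) / (7 × 169) = 136192/1183
≈ 115.1243

115.1243


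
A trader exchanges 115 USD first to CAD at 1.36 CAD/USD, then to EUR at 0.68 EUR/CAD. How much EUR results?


Step 1: 115 USD × 1.36 = 156.40 CAD
Step 2: 156.40 CAD × 0.68 = 106.35 EUR
Implied rate USD→EUR = 1.36 × 0.68 = 0.9248
= 106.35 EUR

106.35 EUR


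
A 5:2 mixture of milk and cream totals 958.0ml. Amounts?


Total parts = 5 + 2 = 7
milk: 958.0 × 5/7 = 684.3ml
cream: 958.0 × 2/7 = 273.7ml
= 684.3ml and 273.7ml

684.3ml and 273.7ml


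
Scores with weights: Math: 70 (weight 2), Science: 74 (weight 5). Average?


Numerator = 70×2 + 74×5
= 140 + 370
= 510
Total weight = 7
Weighted avg = 510/7
= 72.86

72.86


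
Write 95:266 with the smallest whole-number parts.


GCD(95, 266) = 19
95/19 : 266/19
= 5:14

5:14


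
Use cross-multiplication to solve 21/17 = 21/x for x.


Cross multiply: 21 × x = 17 × 21
21x = 357
x = 357 / 21
= 17.00

17.00


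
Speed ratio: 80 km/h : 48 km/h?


Ratio = 80:48
GCD = 16
Simplified = 5:3
Time ratio (same distance) = 3:5
Speed ratio = 5:3

5:3


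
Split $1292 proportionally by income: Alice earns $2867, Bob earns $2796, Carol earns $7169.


Total income = 2867 + 2796 + 7169 = $12832
Alice: $1292 × 2867/12832 = $288.67
Bob: $1292 × 2796/12832 = $281.52
Carol: $1292 × 7169/12832 = $721.82
= Alice: $288.67, Bob: $281.52, Carol: $721.82

Alice: $288.67, Bob: $281.52, Carol: $721.82


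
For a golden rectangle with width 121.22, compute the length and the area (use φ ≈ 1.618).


φ = (1 + √5) / 2 ≈ 1.618
Length = width × φ = 121.22 × 1.618 = 196.13396
≈ 196.13
Area = width × length = 121.22 × 196.13396 = 23775.3586312 ≈ 23775.36
= Length: 196.13, Area: 23775.36

Length: 196.13, Area: 23775.36


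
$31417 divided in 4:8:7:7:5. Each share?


Total parts = 4 + 8 + 7 + 7 + 5 = 31
Part 1: 31417 × 4/31 = 4053.81
Part 2: 31417 × 8/31 = 8107.61
Part 3: 31417 × 7/31 = 7094.16
Part 4: 31417 × 7/31 = 7094.16
Part 5: 31417 × 5/31 = 5067.26
= Part 1: $4053.81, Part 2: $8107.61, Part 3: $7094.16, Part 4: $7094.16, Part 5: $5067.26

Part 1: $4053.81, Part 2: $8107.61, Part 3: $7094.16, Part 4: $7094.16, Part 5: $5067.26


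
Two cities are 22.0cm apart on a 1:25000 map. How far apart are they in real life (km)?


Real distance = map distance × scale
= 22.0cm × 25000
= 550000 cm = 5500.0 m
= 5.500 km

5.500 km


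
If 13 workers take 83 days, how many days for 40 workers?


Inverse proportion: x × y = constant
k = 13 × 83 = 1079
y₂ = k / 40 = 1079 / 40
= 26.98

26.98


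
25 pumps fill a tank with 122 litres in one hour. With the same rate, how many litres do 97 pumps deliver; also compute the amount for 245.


Direct proportion: y/x = constant
k = 122/25 = 4.8800
y at x=97: k × 97 = 122 × 97 / 25 = 11834/25 = 473.36
y at x=245: k × 245 = 122 × 245 / 25 = 29890/25 = 1195.60
= 473.36 and 1195.60

473.36 and 1195.60


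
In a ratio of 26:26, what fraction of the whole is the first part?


Total parts = 26 + 26 = 52
First part: 26/52 = 1/2
= 1/2

1/2


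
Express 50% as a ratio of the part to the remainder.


50% means 50 parts out of 100; remainder = 50
Part : remainder = 50:50
GCD = 50
= 1:1

1:1


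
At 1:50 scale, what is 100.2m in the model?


Model size = real / scale
= 100.2 / 50
= 2.0040 m

2.0040 m


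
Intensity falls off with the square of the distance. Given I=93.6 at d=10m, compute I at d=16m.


I₁d₁² = I₂d₂²
I₂ = I₁ × (d₁/d₂)²
= 93.6 × (10/16)²
= 93.6 × 100/256
= 9360/256
= 36.5625

36.5625


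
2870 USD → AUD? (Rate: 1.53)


Amount × rate = 2870 × 1.53
= 4391.10 AUD

4391.10 AUD


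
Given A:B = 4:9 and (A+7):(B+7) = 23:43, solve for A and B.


Let A = 4k, B = 9k.
(4k + 7) / (9k + 7) = 23/43
Cross-multiply: 43(4k + 7) = 23(9k + 7)
172k + 301 = 207k + 161
172k - 207k = 161 - 301
-35k = -140
k = -140/-35 = 4
A = 4×4 = 16, B = 9×4 = 36
= A = 16, B = 36

A = 16, B = 36


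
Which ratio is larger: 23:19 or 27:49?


23/19 = 1.2105
27/49 = 0.5510
1.2105 > 0.5510, so 23:19 is greater
= 23:19

23:19


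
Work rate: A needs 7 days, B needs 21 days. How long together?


Rate of A = 1/7 per day
Rate of B = 1/21 per day
Combined rate = 1/7 + 1/21 = 28/147 ≈ 0.1905 per day
Days = 1 / combined rate = 147/28
= 5.25 days

5.25 days


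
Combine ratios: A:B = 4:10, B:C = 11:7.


Match B: multiply A:B by 11 → 44:110
Multiply B:C by 10 → 110:70
Combined: 44:110:70
GCD = 2
= 22:55:35

22:55:35


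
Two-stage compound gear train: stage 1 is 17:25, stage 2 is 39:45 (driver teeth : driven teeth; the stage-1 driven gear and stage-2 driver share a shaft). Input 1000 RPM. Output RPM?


Stage 1: RPM_B = RPM_A × t_A/t_B = 1000 × 17/25 = 17000/25 = 680.00
B and C share a shaft → RPM_C = RPM_B
Stage 2: RPM_D = RPM_C × t_C/t_D = RPM_A × (t_A×t_C)/(t_B×t_D)
Overall ratio = (17×39)/(25×45) = 663/1125
RPM_D = 1000 × 663/1125 = 663000/1125
≈ 589.33 RPM

589.33 RPM


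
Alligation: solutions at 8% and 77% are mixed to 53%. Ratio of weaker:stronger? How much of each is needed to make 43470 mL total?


Let x parts of 8% mix with y parts of 77%.
8x + 77y = 53(x + y)
8x + 77y = 53x + 53y
x(8 - 53) = y(53 - 77)
x/y = (77 - 53)/(53 - 8) = 24/45
Simplify: 8:15
Total parts = 23; one part = 43470/23 = 1890.00 mL
8% solution: 8×1890.00 = 15120.00 mL
77% solution: 15×1890.00 = 28350.00 mL
= ratio 8:15; 15120.00 mL and 28350.00 mL

ratio 8:15; 15120.00 mL and 28350.00 mL


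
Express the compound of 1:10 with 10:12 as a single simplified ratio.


Compound ratio = (1×10) : (10×12)
= 10:120
GCD = 10
= 1:12

1:12


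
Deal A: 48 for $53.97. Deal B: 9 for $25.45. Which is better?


Deal A: $53.97/48 = $1.1244/unit
Deal B: $25.45/9 = $2.8278/unit
A is cheaper per unit
= Deal A

Deal A


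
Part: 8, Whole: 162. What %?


Percentage = (part / whole) × 100
= (8 / 162) × 100
≈ 4.94%

4.94%


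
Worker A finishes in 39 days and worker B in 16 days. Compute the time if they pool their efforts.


Rate of A = 1/39 per day
Rate of B = 1/16 per day
Combined rate = 1/39 + 1/16 = 55/624 ≈ 0.0881 per day
Days = 1 / combined rate = 624/55
≈ 11.35 days

11.35 days


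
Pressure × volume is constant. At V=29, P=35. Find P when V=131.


Inverse proportion: x × y = constant
k = 29 × 35 = 1015
y₂ = k / 131 = 1015 / 131
= 7.75

7.75


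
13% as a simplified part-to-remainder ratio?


13% means 13 parts out of 100; remainder = 87
Part : remainder = 13:87
GCD = 1
= 13:87

13:87


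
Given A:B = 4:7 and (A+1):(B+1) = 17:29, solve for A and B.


Let A = 4k, B = 7k.
(4k + 1) / (7k + 1) = 17/29
Cross-multiply: 29(4k + 1) = 17(7k + 1)
116k + 29 = 119k + 17
116k - 119k = 17 - 29
-3k = -12
k = -12/-3 = 4
A = 4×4 = 16, B = 7×4 = 28
= A = 16, B = 28

A = 16, B = 28


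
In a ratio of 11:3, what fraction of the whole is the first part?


Total parts = 11 + 3 = 14
First part: 11/14 = 11/14
= 11/14

11/14


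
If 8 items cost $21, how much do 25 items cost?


Direct proportion: y/x = constant
k = 21/8 = 2.6250
y₂ = k × 25 = 21 × 25 / 8 = 525/8
≈ 65.63

65.63


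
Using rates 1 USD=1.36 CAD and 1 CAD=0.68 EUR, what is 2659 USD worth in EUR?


Step 1: 2659 USD × 1.36 = 3616.24 CAD
Step 2: 3616.24 CAD × 0.68 = 2459.04 EUR
Implied rate USD→EUR = 1.36 × 0.68 = 0.9248
= 2459.04 EUR

2459.04 EUR


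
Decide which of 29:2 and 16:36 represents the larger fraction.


29/2 = 14.5000
16/36 = 0.4444
14.5000 > 0.4444, so 29:2 is greater
= 29:2

29:2


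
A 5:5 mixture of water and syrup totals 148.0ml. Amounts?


Total parts = 5 + 5 = 10
water: 148.0 × 5/10 = 74.0ml
syrup: 148.0 × 5/10 = 74.0ml
= 74.0ml and 74.0ml

74.0ml and 74.0ml


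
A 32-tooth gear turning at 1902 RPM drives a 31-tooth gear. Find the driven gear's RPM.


Gear ratio = 32:31 = 32:31
RPM_B = RPM_A × (teeth_A / teeth_B)
= 1902 × (32/31)
= 1963.4 RPM

1963.4 RPM


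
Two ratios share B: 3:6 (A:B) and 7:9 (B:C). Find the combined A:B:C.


Match B: multiply A:B by 7 → 21:42
Multiply B:C by 6 → 42:54
Combined: 21:42:54
GCD = 3
= 7:14:18

7:14:18


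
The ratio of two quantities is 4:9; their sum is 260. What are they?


Let A = 4k, B = 9k.
4k + 9k = 260
13k = 260 → k = 260/13 = 20
A = 4×20 = 80, B = 9×20 = 180
= A = 80, B = 180

A = 80, B = 180


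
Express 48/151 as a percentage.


Percentage = (part / whole) × 100
= (48 / 151) × 100
≈ 31.79%

31.79%


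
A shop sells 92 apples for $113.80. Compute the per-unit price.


Unit rate = total / quantity
= 113.80 / 92
= $1.24 per unit

$1.24 per unit


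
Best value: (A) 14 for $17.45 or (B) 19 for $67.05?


Deal A: $17.45/14 = $1.2464/unit
Deal B: $67.05/19 = $3.5289/unit
A is cheaper per unit
= Deal A

Deal A


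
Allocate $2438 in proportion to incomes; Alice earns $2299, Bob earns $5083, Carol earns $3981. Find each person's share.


Total income = 2299 + 5083 + 3981 = $11363
Alice: $2438 × 2299/11363 = $493.26
Bob: $2438 × 5083/11363 = $1090.59
Carol: $2438 × 3981/11363 = $854.15
= Alice: $493.26, Bob: $1090.59, Carol: $854.15

Alice: $493.26, Bob: $1090.59, Carol: $854.15


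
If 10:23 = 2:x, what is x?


Cross multiply: 10 × x = 23 × 2
10x = 46
x = 46 / 10
= 4.60

4.60


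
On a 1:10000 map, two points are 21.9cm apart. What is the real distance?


Real distance = map distance × scale
= 21.9cm × 10000
= 219000 cm = 2190.0 m
= 2.190 km

2.190 km


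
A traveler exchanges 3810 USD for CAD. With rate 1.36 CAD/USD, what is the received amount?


Amount × rate = 3810 × 1.36
= 5181.60 CAD

5181.60 CAD


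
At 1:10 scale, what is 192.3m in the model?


Model size = real / scale
= 192.3 / 10
= 19.2300 m

19.2300 m


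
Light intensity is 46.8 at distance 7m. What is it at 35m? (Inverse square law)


I₁d₁² = I₂d₂²
I₂ = I₁ × (d₁/d₂)²
= 46.8 × (7/35)²
= 46.8 × 49/1225
= 2293.2/1225
= 1.8720

1.8720


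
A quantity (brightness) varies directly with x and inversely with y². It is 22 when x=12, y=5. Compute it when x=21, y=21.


z = k·x/y²
Solve for k using the known point: k = z·y²/x = 22×25/12 = 550/12 ≈ 45.8333
Now evaluate at x=21, y=21:
z = k × 21 / 441 = (550 × 21) / (12 × 441) = 11550/5292
≈ 2.1825

2.1825


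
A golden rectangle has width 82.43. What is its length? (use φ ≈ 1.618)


φ = (1 + √5) / 2 ≈ 1.618
Length = width × φ = 82.43 × 1.618 = 133.37174
≈ 133.37

133.37


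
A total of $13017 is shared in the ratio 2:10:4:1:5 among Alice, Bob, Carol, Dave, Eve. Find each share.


Total parts = 2 + 10 + 4 + 1 + 5 = 22
Alice: 13017 × 2/22 = 1183.36
Bob: 13017 × 10/22 = 5916.82
Carol: 13017 × 4/22 = 2366.73
Dave: 13017 × 1/22 = 591.68
Eve: 13017 × 5/22 = 2958.41
= Alice: $1183.36, Bob: $5916.82, Carol: $2366.73, Dave: $591.68, Eve: $2958.41

Alice: $1183.36, Bob: $5916.82, Carol: $2366.73, Dave: $591.68, Eve: $2958.41


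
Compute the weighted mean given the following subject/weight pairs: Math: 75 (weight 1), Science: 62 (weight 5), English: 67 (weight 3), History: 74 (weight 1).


Numerator = 75×1 + 62×5 + 67×3 + 74×1
= 75 + 310 + 201 + 74
= 660
Total weight = 10
Weighted avg = 660/10
= 66.00

66.00


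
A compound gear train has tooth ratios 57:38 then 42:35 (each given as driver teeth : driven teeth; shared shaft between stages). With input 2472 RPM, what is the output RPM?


Stage 1: RPM_B = RPM_A × t_A/t_B = 2472 × 57/38 = 140904/38 = 3708.00
B and C share a shaft → RPM_C = RPM_B
Stage 2: RPM_D = RPM_C × t_C/t_D = RPM_A × (t_A×t_C)/(t_B×t_D)
Overall ratio = (57×42)/(38×35) = 2394/1330
RPM_D = 2472 × 2394/1330 = 5917968/1330
= 4449.60 RPM

4449.60 RPM


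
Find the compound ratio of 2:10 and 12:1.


Compound ratio = (2×12) : (10×1)
= 24:10
GCD = 2
= 12:5

12:5


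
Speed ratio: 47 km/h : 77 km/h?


Ratio = 47:77
GCD = 1
Simplified = 47:77
Time ratio (same distance) = 77:47
Speed ratio = 47:77

47:77


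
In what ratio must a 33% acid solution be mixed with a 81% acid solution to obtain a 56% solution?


Let x parts of 33% mix with y parts of 81%.
33x + 81y = 56(x + y)
33x + 81y = 56x + 56y
x(33 - 56) = y(56 - 81)
x/y = (81 - 56)/(56 - 33) = 25/23
Simplify: 25:23
= 25:23

25:23


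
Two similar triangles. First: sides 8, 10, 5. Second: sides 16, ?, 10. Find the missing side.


Scale factor = 16/8 = 2
Missing side = 10 × 2
= 20.0

20.0


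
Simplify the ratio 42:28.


GCD(42, 28) = 14
42/14 : 28/14
= 3:2

3:2


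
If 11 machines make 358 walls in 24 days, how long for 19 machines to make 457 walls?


Days ∝ work / workers, so d₂ = d₁ × (m₁/m₂) × (w₂/w₁)
Workers factor (inverse): 11/19 ≈ 0.5789
Work factor (direct): 457/358 ≈ 1.2765
d₂ = 24 × 11/19 × 457/358 = (24 × 11 × 457) / (19 × 358) = 120648/6802
≈ 17.74 days

17.74 days


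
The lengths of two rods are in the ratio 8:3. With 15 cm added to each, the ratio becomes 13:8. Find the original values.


Let A = 8k, B = 3k.
(8k + 15) / (3k + 15) = 13/8
Cross-multiply: 8(8k + 15) = 13(3k + 15)
64k + 120 = 39k + 195
64k - 39k = 195 - 120
25k = 75
k = 75/25 = 3
A = 8×3 = 24, B = 3×3 = 9
= A = 24, B = 9

A = 24, B = 9


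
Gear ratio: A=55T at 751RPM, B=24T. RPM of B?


Gear ratio = 55:24 = 55:24
RPM_B = RPM_A × (teeth_A / teeth_B)
= 751 × (55/24)
= 1721.0 RPM

1721.0 RPM


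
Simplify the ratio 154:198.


GCD(154, 198) = 22
154/22 : 198/22
= 7:9

7:9


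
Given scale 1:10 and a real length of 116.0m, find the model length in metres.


Model size = real / scale
= 116.0 / 10
= 11.6000 m

11.6000 m


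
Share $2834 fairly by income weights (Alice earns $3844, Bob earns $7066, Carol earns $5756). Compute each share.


Total income = 3844 + 7066 + 5756 = $16666
Alice: $2834 × 3844/16666 = $653.66
Bob: $2834 × 7066/16666 = $1201.55
Carol: $2834 × 5756/16666 = $978.79
= Alice: $653.66, Bob: $1201.55, Carol: $978.79

Alice: $653.66, Bob: $1201.55, Carol: $978.79


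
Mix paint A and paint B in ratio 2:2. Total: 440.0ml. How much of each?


Total parts = 2 + 2 = 4
paint A: 440.0 × 2/4 = 220.0ml
paint B: 440.0 × 2/4 = 220.0ml
= 220.0ml and 220.0ml

220.0ml and 220.0ml


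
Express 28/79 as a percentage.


Percentage = (part / whole) × 100
= (28 / 79) × 100
≈ 35.44%

35.44%


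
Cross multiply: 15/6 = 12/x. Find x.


Cross multiply: 15 × x = 6 × 12
15x = 72
x = 72 / 15
= 4.80

4.80


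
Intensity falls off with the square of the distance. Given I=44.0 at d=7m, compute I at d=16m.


I₁d₁² = I₂d₂²
I₂ = I₁ × (d₁/d₂)²
= 44.0 × (7/16)²
= 44.0 × 49/256
= 2156/256
≈ 8.4219

8.4219


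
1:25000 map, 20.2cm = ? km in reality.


Real distance = map distance × scale
= 20.2cm × 25000
= 505000 cm = 5050.0 m
= 5.050 km

5.050 km


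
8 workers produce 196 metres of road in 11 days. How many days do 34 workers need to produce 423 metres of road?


Days ∝ work / workers, so d₂ = d₁ × (m₁/m₂) × (w₂/w₁)
Workers factor (inverse): 8/34 ≈ 0.2353
Work factor (direct): 423/196 ≈ 2.1582
d₂ = 11 × 8/34 × 423/196 = (11 × 8 × 423) / (34 × 196) = 37224/6664
≈ 5.59 days

5.59 days


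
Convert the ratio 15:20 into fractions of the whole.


Total parts = 15 + 20 = 35
First part: 15/35 = 3/7
Second part: 20/35 = 4/7
= 3/7 and 4/7

3/7 and 4/7


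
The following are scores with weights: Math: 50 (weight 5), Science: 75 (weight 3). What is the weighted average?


Numerator = 50×5 + 75×3
= 250 + 225
= 475
Total weight = 8
Weighted avg = 475/8
= 59.38

59.38


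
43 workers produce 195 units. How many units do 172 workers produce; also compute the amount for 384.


Direct proportion: y/x = constant
k = 195/43 ≈ 4.5349
y at x=172: k × 172 = 195 × 172 / 43 = 33540/43 = 780.00
y at x=384: k × 384 = 195 × 384 / 43 = 74880/43 ≈ 1741.40
= 780.00 and 1741.40

780.00 and 1741.40


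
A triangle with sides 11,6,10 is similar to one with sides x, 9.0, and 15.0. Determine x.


Scale factor = 9.0/6 = 1.5
Missing side = 11 × 1.5
= 16.5

16.5


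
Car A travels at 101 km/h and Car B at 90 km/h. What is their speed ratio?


Ratio = 101:90
GCD = 1
Simplified = 101:90
Time ratio (same distance) = 90:101
Speed ratio = 101:90

101:90


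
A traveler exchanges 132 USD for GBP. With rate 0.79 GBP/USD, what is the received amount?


Amount × rate = 132 × 0.79
= 104.28 GBP

104.28 GBP


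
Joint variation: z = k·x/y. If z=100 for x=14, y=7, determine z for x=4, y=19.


z = k·x/y
Solve for k using the known point: k = z·y/x = 100×7/14 = 700/14 = 50.0000
Now evaluate at x=4, y=19:
z = k × 4 / 19 = (700 × 4) / (14 × 19) = 2800/266
≈ 10.5263

10.5263


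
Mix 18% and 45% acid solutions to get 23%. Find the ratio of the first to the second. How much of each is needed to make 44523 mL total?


Let x parts of 18% mix with y parts of 45%.
18x + 45y = 23(x + y)
18x + 45y = 23x + 23y
x(18 - 23) = y(23 - 45)
x/y = (45 - 23)/(23 - 18) = 22/5
Simplify: 22:5
Total parts = 27; one part = 44523/27 = 1649.00 mL
18% solution: 22×1649.00 = 36278.00 mL
45% solution: 5×1649.00 = 8245.00 mL
= ratio 22:5; 36278.00 mL and 8245.00 mL

ratio 22:5; 36278.00 mL and 8245.00 mL


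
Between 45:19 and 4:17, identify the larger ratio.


45/19 = 2.3684
4/17 = 0.2353
2.3684 > 0.2353, so 45:19 is greater
= 45:19

45:19


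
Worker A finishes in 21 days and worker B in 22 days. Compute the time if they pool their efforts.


Rate of A = 1/21 per day
Rate of B = 1/22 per day
Combined rate = 1/21 + 1/22 = 43/462 ≈ 0.0931 per day
Days = 1 / combined rate = 462/43
≈ 10.74 days

10.74 days


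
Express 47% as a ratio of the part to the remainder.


47% means 47 parts out of 100; remainder = 53
Part : remainder = 47:53
GCD = 1
= 47:53

47:53


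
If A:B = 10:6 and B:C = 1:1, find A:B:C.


Match B: multiply A:B by 1 → 10:6
Multiply B:C by 6 → 6:6
Combined: 10:6:6
GCD = 2
= 5:3:3

5:3:3


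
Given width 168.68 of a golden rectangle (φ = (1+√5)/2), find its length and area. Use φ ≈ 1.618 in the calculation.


φ = (1 + √5) / 2 ≈ 1.618
Length = width × φ = 168.68 × 1.618 = 272.92424
≈ 272.92
Area = width × length = 168.68 × 272.92424 = 46036.8608032 ≈ 46036.86
= Length: 272.92, Area: 46036.86

Length: 272.92, Area: 46036.86


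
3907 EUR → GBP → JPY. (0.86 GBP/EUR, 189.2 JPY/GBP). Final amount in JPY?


Step 1: 3907 EUR × 0.86 = 3360.02 GBP
Step 2: 3360.02 GBP × 189.2 = 635715.78 JPY
Implied rate EUR→JPY = 0.86 × 189.2 = 162.7120
= 635715.78 JPY

635715.78 JPY


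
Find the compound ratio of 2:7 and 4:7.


Compound ratio = (2×4) : (7×7)
= 8:49
GCD = 1
= 8:49

8:49


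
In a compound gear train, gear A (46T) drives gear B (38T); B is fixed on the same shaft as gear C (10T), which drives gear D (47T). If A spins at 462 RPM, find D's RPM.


Stage 1: RPM_B = RPM_A × t_A/t_B = 462 × 46/38 = 21252/38 ≈ 559.26
B and C share a shaft → RPM_C = RPM_B
Stage 2: RPM_D = RPM_C × t_C/t_D = RPM_A × (t_A×t_C)/(t_B×t_D)
Overall ratio = (46×10)/(38×47) = 460/1786
RPM_D = 462 × 460/1786 = 212520/1786
≈ 118.99 RPM

118.99 RPM


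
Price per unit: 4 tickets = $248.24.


Unit rate = total / quantity
= 248.24 / 4
= $62.06 per unit

$62.06 per unit


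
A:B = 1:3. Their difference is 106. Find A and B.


Let A = 1k, B = 3k.
3k - 1k = 106
2k = 106 → k = 106/2 = 53
A = 1×53 = 53, B = 3×53 = 159
= A = 53, B = 159

A = 53, B = 159


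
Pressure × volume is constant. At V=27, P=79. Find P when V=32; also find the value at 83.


Inverse proportion: x × y = constant
k = 27 × 79 = 2133
At x=32: k/32 = 66.66
At x=83: k/83 = 25.70
= 66.66 and 25.70

66.66 and 25.70


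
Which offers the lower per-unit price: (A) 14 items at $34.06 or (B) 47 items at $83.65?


Deal A: $34.06/14 = $2.4329/unit
Deal B: $83.65/47 = $1.7798/unit
B is cheaper per unit
= Deal B

Deal B


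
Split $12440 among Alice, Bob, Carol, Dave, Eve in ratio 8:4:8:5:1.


Total parts = 8 + 4 + 8 + 5 + 1 = 26
Alice: 12440 × 8/26 = 3827.69
Bob: 12440 × 4/26 = 1913.85
Carol: 12440 × 8/26 = 3827.69
Dave: 12440 × 5/26 = 2392.31
Eve: 12440 × 1/26 = 478.46
= Alice: $3827.69, Bob: $1913.85, Carol: $3827.69, Dave: $2392.31, Eve: $478.46

Alice: $3827.69, Bob: $1913.85, Carol: $3827.69, Dave: $2392.31, Eve: $478.46


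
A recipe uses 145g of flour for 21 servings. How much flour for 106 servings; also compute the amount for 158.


Direct proportion: y/x = constant
k = 145/21 ≈ 6.9048
y at x=106: k × 106 = 145 × 106 / 21 = 15370/21 ≈ 731.90
y at x=158: k × 158 = 145 × 158 / 21 = 22910/21 ≈ 1090.95
= 731.90 and 1090.95

731.90 and 1090.95


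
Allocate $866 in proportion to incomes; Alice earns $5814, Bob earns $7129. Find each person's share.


Total income = 5814 + 7129 = $12943
Alice: $866 × 5814/12943 = $389.01
Bob: $866 × 7129/12943 = $476.99
= Alice: $389.01, Bob: $476.99

Alice: $389.01, Bob: $476.99


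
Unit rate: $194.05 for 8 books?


Unit rate = total / quantity
= 194.05 / 8
= $24.26 per unit

$24.26 per unit


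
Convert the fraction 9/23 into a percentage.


Percentage = (part / whole) × 100
= (9 / 23) × 100
≈ 39.13%

39.13%


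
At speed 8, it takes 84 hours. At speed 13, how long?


Inverse proportion: x × y = constant
k = 8 × 84 = 672
y₂ = k / 13 = 672 / 13
= 51.69

51.69


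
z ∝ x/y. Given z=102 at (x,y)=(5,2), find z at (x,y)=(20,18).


z = k·x/y
Solve for k using the known point: k = z·y/x = 102×2/5 = 204/5 = 40.8000
Now evaluate at x=20, y=18:
z = k × 20 / 18 = (204 × 20) / (5 × 18) = 4080/90
≈ 45.3333

45.3333


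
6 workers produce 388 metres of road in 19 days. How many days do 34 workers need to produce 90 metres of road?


Days ∝ work / workers, so d₂ = d₁ × (m₁/m₂) × (w₂/w₁)
Workers factor (inverse): 6/34 ≈ 0.1765
Work factor (direct): 90/388 ≈ 0.2320
d₂ = 19 × 6/34 × 90/388 = (19 × 6 × 90) / (34 × 388) = 10260/13192
≈ 0.78 days

0.78 days


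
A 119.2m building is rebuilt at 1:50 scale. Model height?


Model size = real / scale
= 119.2 / 50
= 2.3840 m

2.3840 m


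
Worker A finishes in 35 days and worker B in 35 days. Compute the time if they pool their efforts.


Rate of A = 1/35 per day
Rate of B = 1/35 per day
Combined rate = 1/35 + 1/35 = 70/1225 ≈ 0.0571 per day
Days = 1 / combined rate = 1225/70
= 17.50 days

17.50 days


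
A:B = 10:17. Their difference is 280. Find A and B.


Let A = 10k, B = 17k.
17k - 10k = 280
7k = 280 → k = 280/7 = 40
A = 10×40 = 400, B = 17×40 = 680
= A = 400, B = 680

A = 400, B = 680


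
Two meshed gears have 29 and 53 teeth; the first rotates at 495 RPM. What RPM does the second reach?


Gear ratio = 29:53 = 29:53
RPM_B = RPM_A × (teeth_A / teeth_B)
= 495 × (29/53)
= 270.8 RPM

270.8 RPM


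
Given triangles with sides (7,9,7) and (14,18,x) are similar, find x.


Scale factor = 14/7 = 2
Missing side = 7 × 2
= 14.0

14.0


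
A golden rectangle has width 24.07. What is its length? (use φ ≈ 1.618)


φ = (1 + √5) / 2 ≈ 1.618
Length = width × φ = 24.07 × 1.618 = 38.94526
≈ 38.95

38.95


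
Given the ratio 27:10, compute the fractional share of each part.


Total parts = 27 + 10 = 37
First part: 27/37 = 27/37
Second part: 10/37 = 10/37
= 27/37 and 10/37

27/37 and 10/37


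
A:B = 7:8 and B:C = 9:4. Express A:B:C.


Match B: multiply A:B by 9 → 63:72
Multiply B:C by 8 → 72:32
Combined: 63:72:32
GCD = 1
= 63:72:32

63:72:32


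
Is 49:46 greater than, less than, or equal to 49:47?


49/46 = 1.0652
49/47 = 1.0426
1.0652 > 1.0426, so 49:46 is greater
= greater than

greater than


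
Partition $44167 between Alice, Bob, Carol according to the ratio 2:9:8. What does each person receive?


Total parts = 2 + 9 + 8 = 19
Alice: 44167 × 2/19 = 4649.16
Bob: 44167 × 9/19 = 20921.21
Carol: 44167 × 8/19 = 18596.63
= Alice: $4649.16, Bob: $20921.21, Carol: $18596.63

Alice: $4649.16, Bob: $20921.21, Carol: $18596.63


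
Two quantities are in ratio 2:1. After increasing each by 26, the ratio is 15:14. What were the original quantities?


Let A = 2k, B = 1k.
(2k + 26) / (1k + 26) = 15/14
Cross-multiply: 14(2k + 26) = 15(1k + 26)
28k + 364 = 15k + 390
28k - 15k = 390 - 364
13k = 26
k = 26/13 = 2
A = 2×2 = 4, B = 1×2 = 2
= A = 4, B = 2

A = 4, B = 2


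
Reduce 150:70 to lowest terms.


GCD(150, 70) = 10
150/10 : 70/10
= 15:7

15:7


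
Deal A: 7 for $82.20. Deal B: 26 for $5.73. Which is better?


Deal A: $82.20/7 = $11.7429/unit
Deal B: $5.73/26 = $0.2204/unit
B is cheaper per unit
= Deal B

Deal B


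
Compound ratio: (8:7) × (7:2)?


Compound ratio = (8×7) : (7×2)
= 56:14
GCD = 14
= 4:1

4:1


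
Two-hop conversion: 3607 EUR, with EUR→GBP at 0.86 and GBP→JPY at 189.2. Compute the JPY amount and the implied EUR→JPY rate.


Step 1: 3607 EUR × 0.86 = 3102.02 GBP
Step 2: 3102.02 GBP × 189.2 = 586902.18 JPY
Implied rate EUR→JPY = 0.86 × 189.2 = 162.7120
= 586902.18 JPY; implied rate 162.7120 JPY/EUR

586902.18 JPY; implied rate 162.7120 JPY/EUR


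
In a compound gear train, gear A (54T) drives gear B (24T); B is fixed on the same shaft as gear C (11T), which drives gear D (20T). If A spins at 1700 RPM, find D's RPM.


Stage 1: RPM_B = RPM_A × t_A/t_B = 1700 × 54/24 = 91800/24 = 3825.00
B and C share a shaft → RPM_C = RPM_B
Stage 2: RPM_D = RPM_C × t_C/t_D = RPM_A × (t_A×t_C)/(t_B×t_D)
Overall ratio = (54×11)/(24×20) = 594/480
RPM_D = 1700 × 594/480 = 1009800/480
= 2103.75 RPM

2103.75 RPM


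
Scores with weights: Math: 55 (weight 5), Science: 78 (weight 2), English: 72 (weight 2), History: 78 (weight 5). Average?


Numerator = 55×5 + 78×2 + 72×2 + 78×5
= 275 + 156 + 144 + 390
= 965
Total weight = 14
Weighted avg = 965/14
= 68.93

68.93


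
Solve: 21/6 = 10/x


Cross multiply: 21 × x = 6 × 10
21x = 60
x = 60 / 21
= 2.86

2.86


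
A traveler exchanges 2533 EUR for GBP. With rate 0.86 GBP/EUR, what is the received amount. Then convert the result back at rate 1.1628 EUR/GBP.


Amount × rate = 2533 × 0.86 = 2178.38 GBP
Round-trip: 2178.38 × 1.1628 = 2533.02 EUR
= 2178.38 GBP, then 2533.02 EUR

2178.38 GBP, then 2533.02 EUR


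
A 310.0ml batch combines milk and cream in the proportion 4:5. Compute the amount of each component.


Total parts = 4 + 5 = 9
milk: 310.0 × 4/9 = 137.8ml
cream: 310.0 × 5/9 = 172.2ml
= 137.8ml and 172.2ml

137.8ml and 172.2ml


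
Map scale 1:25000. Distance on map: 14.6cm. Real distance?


Real distance = map distance × scale
= 14.6cm × 25000
= 365000 cm = 3650.0 m
= 3.650 km

3.650 km


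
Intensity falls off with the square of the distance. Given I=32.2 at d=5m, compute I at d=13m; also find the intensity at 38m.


I₁d₁² = I₂d₂²
I at 13m = 32.2 × (5/13)² = 32.2 × 25/169 = 805/169 ≈ 4.7633
I at 38m = 32.2 × (5/38)² = 32.2 × 25/1444 = 805/1444 ≈ 0.5575
= 4.7633 and 0.5575

4.7633 and 0.5575


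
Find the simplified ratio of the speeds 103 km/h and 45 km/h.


Ratio = 103:45
GCD = 1
Simplified = 103:45
Time ratio (same distance) = 45:103
Speed ratio = 103:45

103:45


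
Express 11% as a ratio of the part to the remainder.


11% means 11 parts out of 100; remainder = 89
Part : remainder = 11:89
GCD = 1
= 11:89

11:89


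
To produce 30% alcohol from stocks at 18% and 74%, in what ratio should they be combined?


Let x parts of 18% mix with y parts of 74%.
18x + 74y = 30(x + y)
18x + 74y = 30x + 30y
x(18 - 30) = y(30 - 74)
x/y = (74 - 30)/(30 - 18) = 44/12
Simplify: 11:3
= 11:3

11:3


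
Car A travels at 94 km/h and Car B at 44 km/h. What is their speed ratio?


Ratio = 94:44
GCD = 2
Simplified = 47:22
Time ratio (same distance) = 22:47
Speed ratio = 47:22

47:22


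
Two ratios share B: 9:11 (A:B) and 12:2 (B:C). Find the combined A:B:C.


Match B: multiply A:B by 12 → 108:132
Multiply B:C by 11 → 132:22
Combined: 108:132:22
GCD = 2
= 54:66:11

54:66:11


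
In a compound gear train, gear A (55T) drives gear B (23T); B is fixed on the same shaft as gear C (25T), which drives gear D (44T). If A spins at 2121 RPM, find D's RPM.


Stage 1: RPM_B = RPM_A × t_A/t_B = 2121 × 55/23 = 116655/23 ≈ 5071.96
B and C share a shaft → RPM_C = RPM_B
Stage 2: RPM_D = RPM_C × t_C/t_D = RPM_A × (t_A×t_C)/(t_B×t_D)
Overall ratio = (55×25)/(23×44) = 1375/1012
RPM_D = 2121 × 1375/1012 = 2916375/1012
≈ 2881.79 RPM

2881.79 RPM


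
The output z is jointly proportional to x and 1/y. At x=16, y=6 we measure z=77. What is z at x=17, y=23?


z = k·x/y
Solve for k using the known point: k = z·y/x = 77×6/16 = 462/16 = 28.8750
Now evaluate at x=17, y=23:
z = k × 17 / 23 = (462 × 17) / (16 × 23) = 7854/368
≈ 21.3424

21.3424


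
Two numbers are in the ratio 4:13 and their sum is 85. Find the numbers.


Let A = 4k, B = 13k.
4k + 13k = 85
17k = 85 → k = 85/17 = 5
A = 4×5 = 20, B = 13×5 = 65
= A = 20, B = 65

A = 20, B = 65


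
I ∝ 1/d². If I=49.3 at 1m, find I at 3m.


I₁d₁² = I₂d₂²
I₂ = I₁ × (d₁/d₂)²
= 49.3 × (1/3)²
= 49.3 × 1/9
= 49.3/9
≈ 5.4778

5.4778


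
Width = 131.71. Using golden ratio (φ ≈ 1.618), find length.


φ = (1 + √5) / 2 ≈ 1.618
Length = width × φ = 131.71 × 1.618 = 213.10678
≈ 213.11

213.11


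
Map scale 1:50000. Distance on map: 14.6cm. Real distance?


Real distance = map distance × scale
= 14.6cm × 50000
= 730000 cm = 7300.0 m
= 7.300 km

7.300 km


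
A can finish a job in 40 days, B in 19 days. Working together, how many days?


Rate of A = 1/40 per day
Rate of B = 1/19 per day
Combined rate = 1/40 + 1/19 = 59/760 ≈ 0.0776 per day
Days = 1 / combined rate = 760/59
≈ 12.88 days

12.88 days


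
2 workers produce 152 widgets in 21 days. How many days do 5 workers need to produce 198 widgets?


Days ∝ work / workers, so d₂ = d₁ × (m₁/m₂) × (w₂/w₁)
Workers factor (inverse): 2/5 = 0.4000
Work factor (direct): 198/152 ≈ 1.3026
d₂ = 21 × 2/5 × 198/152 = (21 × 2 × 198) / (5 × 152) = 8316/760
≈ 10.94 days

10.94 days


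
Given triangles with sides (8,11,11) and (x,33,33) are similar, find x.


Scale factor = 33/11 = 3
Missing side = 8 × 3
= 24.0

24.0


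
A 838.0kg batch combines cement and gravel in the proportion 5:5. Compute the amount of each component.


Total parts = 5 + 5 = 10
cement: 838.0 × 5/10 = 419.0kg
gravel: 838.0 × 5/10 = 419.0kg
= 419.0kg and 419.0kg

419.0kg and 419.0kg


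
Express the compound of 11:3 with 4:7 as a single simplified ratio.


Compound ratio = (11×4) : (3×7)
= 44:21
GCD = 1
= 44:21

44:21


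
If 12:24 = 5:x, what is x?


Cross multiply: 12 × x = 24 × 5
12x = 120
x = 120 / 12
= 10.00

10.00


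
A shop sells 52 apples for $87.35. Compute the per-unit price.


Unit rate = total / quantity
= 87.35 / 52
= $1.68 per unit

$1.68 per unit


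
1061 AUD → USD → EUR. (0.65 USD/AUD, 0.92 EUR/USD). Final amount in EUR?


Step 1: 1061 AUD × 0.65 = 689.65 USD
Step 2: 689.65 USD × 0.92 = 634.48 EUR
Implied rate AUD→EUR = 0.65 × 0.92 = 0.5980
= 634.48 EUR

634.48 EUR


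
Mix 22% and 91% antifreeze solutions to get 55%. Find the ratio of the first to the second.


Let x parts of 22% mix with y parts of 91%.
22x + 91y = 55(x + y)
22x + 91y = 55x + 55y
x(22 - 55) = y(55 - 91)
x/y = (91 - 55)/(55 - 22) = 36/33
Simplify: 12:11
= 12:11

12:11


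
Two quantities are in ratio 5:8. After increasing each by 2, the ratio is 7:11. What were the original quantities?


Let A = 5k, B = 8k.
(5k + 2) / (8k + 2) = 7/11
Cross-multiply: 11(5k + 2) = 7(8k + 2)
55k + 22 = 56k + 14
55k - 56k = 14 - 22
-1k = -8
k = -8/-1 = 8
A = 5×8 = 40, B = 8×8 = 64
= A = 40, B = 64

A = 40, B = 64


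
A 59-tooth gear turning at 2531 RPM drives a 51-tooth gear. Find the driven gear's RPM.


Gear ratio = 59:51 = 59:51
RPM_B = RPM_A × (teeth_A / teeth_B)
= 2531 × (59/51)
= 2928.0 RPM

2928.0 RPM


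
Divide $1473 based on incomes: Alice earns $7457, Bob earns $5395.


Total income = 7457 + 5395 = $12852
Alice: $1473 × 7457/12852 = $854.67
Bob: $1473 × 5395/12852 = $618.33
= Alice: $854.67, Bob: $618.33

Alice: $854.67, Bob: $618.33


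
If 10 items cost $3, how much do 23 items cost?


Direct proportion: y/x = constant
k = 3/10 = 0.3000
y₂ = k × 23 = 3 × 23 / 10 = 69/10
= 6.90

6.90


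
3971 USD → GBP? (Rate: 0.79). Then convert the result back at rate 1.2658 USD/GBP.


Amount × rate = 3971 × 0.79 = 3137.09 GBP
Round-trip: 3137.09 × 1.2658 = 3970.93 USD
= 3137.09 GBP, then 3970.93 USD

3137.09 GBP, then 3970.93 USD


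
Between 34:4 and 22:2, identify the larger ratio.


34/4 = 8.5000
22/2 = 11.0000
8.5000 < 11.0000, so 34:4 is less
= 22:2

22:2


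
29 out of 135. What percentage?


Percentage = (part / whole) × 100
= (29 / 135) × 100
≈ 21.48%

21.48%


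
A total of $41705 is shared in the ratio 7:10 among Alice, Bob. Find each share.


Total parts = 7 + 10 = 17
Alice: 41705 × 7/17 = 17172.65
Bob: 41705 × 10/17 = 24532.35
= Alice: $17172.65, Bob: $24532.35

Alice: $17172.65, Bob: $24532.35


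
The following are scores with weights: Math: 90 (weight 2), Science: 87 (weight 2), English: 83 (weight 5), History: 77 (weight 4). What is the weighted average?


Numerator = 90×2 + 87×2 + 83×5 + 77×4
= 180 + 174 + 415 + 308
= 1077
Total weight = 13
Weighted avg = 1077/13
= 82.85

82.85


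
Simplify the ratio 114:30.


GCD(114, 30) = 6
114/6 : 30/6
= 19:5

19:5


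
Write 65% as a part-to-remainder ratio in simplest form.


65% means 65 parts out of 100; remainder = 35
Part : remainder = 65:35
GCD = 5
= 13:7

13:7


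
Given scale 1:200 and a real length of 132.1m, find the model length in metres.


Model size = real / scale
= 132.1 / 200
= 0.6605 m

0.6605 m


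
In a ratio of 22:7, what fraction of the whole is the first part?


Total parts = 22 + 7 = 29
First part: 22/29 = 22/29
= 22/29

22/29


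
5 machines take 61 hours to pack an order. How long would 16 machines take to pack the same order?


Inverse proportion: x × y = constant
k = 5 × 61 = 305
y₂ = k / 16 = 305 / 16
= 19.06

19.06


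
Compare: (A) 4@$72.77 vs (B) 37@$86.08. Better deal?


Deal A: $72.77/4 = $18.1925/unit
Deal B: $86.08/37 = $2.3265/unit
B is cheaper per unit
= Deal B

Deal B


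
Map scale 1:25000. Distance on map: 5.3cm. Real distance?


Real distance = map distance × scale
= 5.3cm × 25000
= 132500 cm = 1325.0 m
= 1.325 km

1.325 km


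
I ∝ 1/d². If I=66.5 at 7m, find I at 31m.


I₁d₁² = I₂d₂²
I₂ = I₁ × (d₁/d₂)²
= 66.5 × (7/31)²
= 66.5 × 49/961
= 3258.5/961
≈ 3.3907

3.3907


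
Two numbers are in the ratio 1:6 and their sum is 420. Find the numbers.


Let A = 1k, B = 6k.
1k + 6k = 420
7k = 420 → k = 420/7 = 60
A = 1×60 = 60, B = 6×60 = 360
= A = 60, B = 360

A = 60, B = 360


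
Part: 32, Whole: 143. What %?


Percentage = (part / whole) × 100
= (32 / 143) × 100
≈ 22.38%

22.38%


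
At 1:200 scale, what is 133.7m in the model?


Model size = real / scale
= 133.7 / 200
= 0.6685 m

0.6685 m


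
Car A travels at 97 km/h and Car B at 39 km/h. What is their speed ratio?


Ratio = 97:39
GCD = 1
Simplified = 97:39
Time ratio (same distance) = 39:97
Speed ratio = 97:39

97:39


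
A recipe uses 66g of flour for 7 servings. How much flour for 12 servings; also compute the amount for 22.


Direct proportion: y/x = constant
k = 66/7 ≈ 9.4286
y at x=12: k × 12 = 66 × 12 / 7 = 792/7 ≈ 113.14
y at x=22: k × 22 = 66 × 22 / 7 = 1452/7 ≈ 207.43
= 113.14 and 207.43

113.14 and 207.43


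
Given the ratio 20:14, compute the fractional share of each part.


Total parts = 20 + 14 = 34
First part: 20/34 = 10/17
Second part: 14/34 = 7/17
= 10/17 and 7/17

10/17 and 7/17


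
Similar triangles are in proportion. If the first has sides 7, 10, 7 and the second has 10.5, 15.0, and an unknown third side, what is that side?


Scale factor = 10.5/7 = 1.5
Missing side = 7 × 1.5
= 10.5

10.5


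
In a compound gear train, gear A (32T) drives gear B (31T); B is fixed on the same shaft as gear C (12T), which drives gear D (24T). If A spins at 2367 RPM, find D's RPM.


Stage 1: RPM_B = RPM_A × t_A/t_B = 2367 × 32/31 = 75744/31 ≈ 2443.35
B and C share a shaft → RPM_C = RPM_B
Stage 2: RPM_D = RPM_C × t_C/t_D = RPM_A × (t_A×t_C)/(t_B×t_D)
Overall ratio = (32×12)/(31×24) = 384/744
RPM_D = 2367 × 384/744 = 908928/744
≈ 1221.68 RPM

1221.68 RPM


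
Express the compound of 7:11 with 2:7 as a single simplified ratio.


Compound ratio = (7×2) : (11×7)
= 14:77
GCD = 7
= 2:11

2:11


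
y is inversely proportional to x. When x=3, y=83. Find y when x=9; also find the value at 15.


Inverse proportion: x × y = constant
k = 3 × 83 = 249
At x=9: k/9 = 27.67
At x=15: k/15 = 16.60
= 27.67 and 16.60

27.67 and 16.60


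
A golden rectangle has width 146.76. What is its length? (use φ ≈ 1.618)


φ = (1 + √5) / 2 ≈ 1.618
Length = width × φ = 146.76 × 1.618 = 237.45768
≈ 237.46

237.46


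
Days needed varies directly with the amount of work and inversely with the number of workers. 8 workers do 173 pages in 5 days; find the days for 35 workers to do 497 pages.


Days ∝ work / workers, so d₂ = d₁ × (m₁/m₂) × (w₂/w₁)
Workers factor (inverse): 8/35 ≈ 0.2286
Work factor (direct): 497/173 ≈ 2.8728
d₂ = 5 × 8/35 × 497/173 = (5 × 8 × 497) / (35 × 173) = 19880/6055
≈ 3.28 days

3.28 days


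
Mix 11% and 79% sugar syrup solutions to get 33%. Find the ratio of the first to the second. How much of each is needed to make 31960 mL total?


Let x parts of 11% mix with y parts of 79%.
11x + 79y = 33(x + y)
11x + 79y = 33x + 33y
x(11 - 33) = y(33 - 79)
x/y = (79 - 33)/(33 - 11) = 46/22
Simplify: 23:11
Total parts = 34; one part = 31960/34 = 940.00 mL
11% solution: 23×940.00 = 21620.00 mL
79% solution: 11×940.00 = 10340.00 mL
= ratio 23:11; 21620.00 mL and 10340.00 mL

ratio 23:11; 21620.00 mL and 10340.00 mL


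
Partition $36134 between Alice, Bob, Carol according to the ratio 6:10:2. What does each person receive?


Total parts = 6 + 10 + 2 = 18
Alice: 36134 × 6/18 = 12044.67
Bob: 36134 × 10/18 = 20074.44
Carol: 36134 × 2/18 = 4014.89
= Alice: $12044.67, Bob: $20074.44, Carol: $4014.89

Alice: $12044.67, Bob: $20074.44, Carol: $4014.89


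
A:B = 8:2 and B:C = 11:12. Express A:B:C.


Match B: multiply A:B by 11 → 88:22
Multiply B:C by 2 → 22:24
Combined: 88:22:24
GCD = 2
= 44:11:12

44:11:12
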